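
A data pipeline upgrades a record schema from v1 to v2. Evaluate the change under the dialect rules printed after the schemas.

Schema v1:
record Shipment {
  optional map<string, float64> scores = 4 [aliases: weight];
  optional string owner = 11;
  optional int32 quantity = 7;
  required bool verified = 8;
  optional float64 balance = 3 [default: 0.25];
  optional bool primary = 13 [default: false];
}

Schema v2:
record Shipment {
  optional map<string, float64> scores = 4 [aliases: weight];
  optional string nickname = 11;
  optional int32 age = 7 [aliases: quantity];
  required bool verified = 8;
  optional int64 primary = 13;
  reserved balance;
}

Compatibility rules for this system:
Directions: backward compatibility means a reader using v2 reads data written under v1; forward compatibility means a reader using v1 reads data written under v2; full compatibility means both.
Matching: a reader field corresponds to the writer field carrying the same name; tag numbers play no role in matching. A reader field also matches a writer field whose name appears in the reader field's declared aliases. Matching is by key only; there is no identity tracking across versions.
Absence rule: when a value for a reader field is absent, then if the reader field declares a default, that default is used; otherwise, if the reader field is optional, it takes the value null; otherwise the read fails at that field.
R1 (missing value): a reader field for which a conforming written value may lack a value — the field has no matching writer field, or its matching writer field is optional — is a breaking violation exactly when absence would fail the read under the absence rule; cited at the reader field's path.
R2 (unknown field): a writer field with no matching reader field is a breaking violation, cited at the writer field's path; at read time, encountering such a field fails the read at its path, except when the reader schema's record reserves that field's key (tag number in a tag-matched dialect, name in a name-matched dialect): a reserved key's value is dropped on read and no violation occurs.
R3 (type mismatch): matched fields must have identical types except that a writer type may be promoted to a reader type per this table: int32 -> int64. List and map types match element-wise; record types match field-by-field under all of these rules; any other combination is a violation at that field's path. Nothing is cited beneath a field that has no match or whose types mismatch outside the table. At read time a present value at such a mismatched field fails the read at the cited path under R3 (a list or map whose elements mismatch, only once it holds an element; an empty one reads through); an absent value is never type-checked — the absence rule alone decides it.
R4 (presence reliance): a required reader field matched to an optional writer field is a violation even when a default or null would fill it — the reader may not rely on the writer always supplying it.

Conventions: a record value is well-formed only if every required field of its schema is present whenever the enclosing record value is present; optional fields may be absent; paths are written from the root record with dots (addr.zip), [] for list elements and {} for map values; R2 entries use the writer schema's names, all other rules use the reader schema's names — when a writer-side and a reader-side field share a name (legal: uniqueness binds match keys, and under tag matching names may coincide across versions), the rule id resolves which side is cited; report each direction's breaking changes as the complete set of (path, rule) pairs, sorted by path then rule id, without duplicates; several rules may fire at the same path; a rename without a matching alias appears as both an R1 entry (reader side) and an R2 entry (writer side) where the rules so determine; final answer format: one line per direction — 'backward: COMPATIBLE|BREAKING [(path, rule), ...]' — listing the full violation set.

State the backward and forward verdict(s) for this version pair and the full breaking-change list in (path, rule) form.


backward: BREAKING [(owner, R2), (primary, R3)]; forward: BREAKING [(age, R2), (nickname, R2), (primary, R3)]

in Shipment below, arrows point writer -> reader
checking backward for Shipment: reader v2 against writer v1:
  map<string, float64> -> map<string, float64>, writer optional: scores aligns to scores
  no writer field matches reader nickname
  int32 -> int32, writer optional: age aligns to quantity
  bool -> bool, writer required: verified aligns to verified
  bool -> int64, writer optional: primary aligns to primary
  owner (writer side), unknown to reader
  balance (writer side), unknown to reader
  R2 fires at owner
  R3 fires at primary
  => backward: BREAKING (2)
checking forward for Shipment: reader v1 against writer v2:
  map<string, float64> -> map<string, float64>, writer optional: scores aligns to scores
  no writer field matches reader owner
  no writer field matches reader quantity
  bool -> bool, writer required: verified aligns to verified
  no writer field matches reader balance
  int64 -> bool, writer optional: primary aligns to primary
  nickname (writer side), unknown to reader
  age (writer side), unknown to reader
  R2 fires at age
  R2 fires at nickname
  R3 fires at primary
  => forward: BREAKING (3)


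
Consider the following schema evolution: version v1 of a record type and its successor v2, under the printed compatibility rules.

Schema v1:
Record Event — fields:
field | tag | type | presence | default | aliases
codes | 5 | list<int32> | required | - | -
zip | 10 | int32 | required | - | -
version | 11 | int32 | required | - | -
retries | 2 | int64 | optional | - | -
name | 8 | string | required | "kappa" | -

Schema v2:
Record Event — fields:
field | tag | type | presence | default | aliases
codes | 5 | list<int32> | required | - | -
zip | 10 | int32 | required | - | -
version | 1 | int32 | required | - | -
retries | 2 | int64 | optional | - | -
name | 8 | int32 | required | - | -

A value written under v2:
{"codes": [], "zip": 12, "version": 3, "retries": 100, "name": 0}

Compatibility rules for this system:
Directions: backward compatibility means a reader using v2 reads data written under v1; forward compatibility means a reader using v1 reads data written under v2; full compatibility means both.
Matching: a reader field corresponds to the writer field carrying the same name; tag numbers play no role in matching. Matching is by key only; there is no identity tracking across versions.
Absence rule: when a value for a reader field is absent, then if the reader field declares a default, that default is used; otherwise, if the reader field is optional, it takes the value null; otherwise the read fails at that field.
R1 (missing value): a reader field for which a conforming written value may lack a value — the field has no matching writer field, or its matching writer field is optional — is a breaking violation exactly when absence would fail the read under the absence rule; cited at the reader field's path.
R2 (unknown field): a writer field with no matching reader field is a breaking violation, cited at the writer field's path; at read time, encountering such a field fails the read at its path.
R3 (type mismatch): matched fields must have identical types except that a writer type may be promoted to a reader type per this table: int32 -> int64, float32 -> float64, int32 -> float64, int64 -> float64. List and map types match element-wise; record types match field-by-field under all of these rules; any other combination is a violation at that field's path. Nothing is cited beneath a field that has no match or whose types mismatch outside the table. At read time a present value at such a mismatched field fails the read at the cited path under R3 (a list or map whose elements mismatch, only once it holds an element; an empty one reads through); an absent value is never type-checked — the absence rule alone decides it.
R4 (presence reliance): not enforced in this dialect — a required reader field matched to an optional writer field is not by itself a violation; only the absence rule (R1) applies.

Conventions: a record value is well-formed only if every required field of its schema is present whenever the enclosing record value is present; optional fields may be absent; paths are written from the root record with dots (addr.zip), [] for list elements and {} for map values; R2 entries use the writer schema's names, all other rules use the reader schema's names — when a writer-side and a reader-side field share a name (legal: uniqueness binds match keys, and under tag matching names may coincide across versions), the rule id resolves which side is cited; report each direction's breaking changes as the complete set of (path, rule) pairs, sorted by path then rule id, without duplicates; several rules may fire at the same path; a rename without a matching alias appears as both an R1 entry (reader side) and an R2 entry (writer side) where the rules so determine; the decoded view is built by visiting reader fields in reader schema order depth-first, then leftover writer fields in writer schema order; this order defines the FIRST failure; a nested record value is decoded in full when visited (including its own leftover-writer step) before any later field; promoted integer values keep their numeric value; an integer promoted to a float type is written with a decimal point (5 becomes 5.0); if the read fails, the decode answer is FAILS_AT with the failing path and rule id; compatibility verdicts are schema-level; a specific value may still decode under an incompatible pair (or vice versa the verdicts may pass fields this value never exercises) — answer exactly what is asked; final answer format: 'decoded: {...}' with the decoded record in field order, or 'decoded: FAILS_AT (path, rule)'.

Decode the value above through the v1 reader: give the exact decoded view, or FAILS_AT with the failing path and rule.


arrows below run writer -> reader for Event
decode walk for Event under reader schema v1:
  codes := []
  zip := 12
  version := 3
  retries := 100
  read fails at name under R3
  => FAILS_AT (name, R3)
the other Event changes do not affect what is asked:
  field version in record Event: tag 11 changed to 1 -> no rule fires on it and the decoded Event view is identical with or without it

decoded: FAILS_AT (name, R3)


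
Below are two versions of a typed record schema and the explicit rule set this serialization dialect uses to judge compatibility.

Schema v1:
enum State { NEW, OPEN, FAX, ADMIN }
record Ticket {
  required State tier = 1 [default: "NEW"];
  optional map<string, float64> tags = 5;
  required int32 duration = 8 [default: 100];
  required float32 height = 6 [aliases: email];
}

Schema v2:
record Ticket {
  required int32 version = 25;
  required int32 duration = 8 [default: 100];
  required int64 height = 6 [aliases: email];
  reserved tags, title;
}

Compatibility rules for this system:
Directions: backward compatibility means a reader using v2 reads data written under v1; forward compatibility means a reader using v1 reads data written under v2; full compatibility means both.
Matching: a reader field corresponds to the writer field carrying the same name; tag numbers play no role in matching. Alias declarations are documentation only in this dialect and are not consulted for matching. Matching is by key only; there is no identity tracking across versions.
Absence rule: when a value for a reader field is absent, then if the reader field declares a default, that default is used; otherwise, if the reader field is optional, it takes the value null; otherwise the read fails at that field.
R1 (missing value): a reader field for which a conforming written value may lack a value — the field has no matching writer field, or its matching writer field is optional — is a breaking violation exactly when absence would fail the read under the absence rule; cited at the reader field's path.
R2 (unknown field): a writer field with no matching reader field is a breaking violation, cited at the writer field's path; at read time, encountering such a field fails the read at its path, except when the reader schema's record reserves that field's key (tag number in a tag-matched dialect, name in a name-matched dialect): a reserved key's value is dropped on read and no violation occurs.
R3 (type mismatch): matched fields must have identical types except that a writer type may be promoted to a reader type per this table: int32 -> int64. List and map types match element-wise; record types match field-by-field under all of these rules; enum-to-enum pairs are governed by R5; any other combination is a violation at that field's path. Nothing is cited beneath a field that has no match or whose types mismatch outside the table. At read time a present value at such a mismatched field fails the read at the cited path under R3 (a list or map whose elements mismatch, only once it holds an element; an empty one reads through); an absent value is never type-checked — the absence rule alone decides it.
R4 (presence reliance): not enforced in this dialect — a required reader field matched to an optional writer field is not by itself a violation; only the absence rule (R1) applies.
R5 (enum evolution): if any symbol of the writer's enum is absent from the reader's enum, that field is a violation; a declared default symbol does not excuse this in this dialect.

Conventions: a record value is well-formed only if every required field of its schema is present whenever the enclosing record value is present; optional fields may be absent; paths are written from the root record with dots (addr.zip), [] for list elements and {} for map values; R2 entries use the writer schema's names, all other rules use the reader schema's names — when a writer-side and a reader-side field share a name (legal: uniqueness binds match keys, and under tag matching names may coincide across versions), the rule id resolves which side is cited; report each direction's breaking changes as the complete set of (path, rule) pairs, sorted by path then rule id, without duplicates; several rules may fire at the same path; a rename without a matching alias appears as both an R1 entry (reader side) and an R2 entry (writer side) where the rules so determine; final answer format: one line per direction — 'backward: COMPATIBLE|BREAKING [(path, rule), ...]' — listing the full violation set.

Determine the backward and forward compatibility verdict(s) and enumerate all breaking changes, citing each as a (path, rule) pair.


backward: BREAKING [(height, R3), (tier, R2), (version, R1)]; forward: BREAKING [(height, R3), (version, R2)]

the writer's type comes first in each Ticket pair
backward analysis of Ticket with v2 as reader and v1 as writer:
  version: no writer match
  writer required, int32 -> int32: reader duration maps from writer duration
  writer required, float32 -> int64: reader height maps from writer height
  leftover writer field: tier
  leftover writer field: tags
  R3 fires at height
  R2 fires at tier
  R1 fires at version
  backward on Ticket therefore BREAKING (3)
forward analysis of Ticket with v1 as reader and v2 as writer:
  tier: no writer match
  tags: no writer match
  writer required, int32 -> int32: reader duration maps from writer duration
  writer required, int64 -> float32: reader height maps from writer height
  leftover writer field: version
  R3 fires at height
  R2 fires at version
  forward on Ticket therefore BREAKING (2)


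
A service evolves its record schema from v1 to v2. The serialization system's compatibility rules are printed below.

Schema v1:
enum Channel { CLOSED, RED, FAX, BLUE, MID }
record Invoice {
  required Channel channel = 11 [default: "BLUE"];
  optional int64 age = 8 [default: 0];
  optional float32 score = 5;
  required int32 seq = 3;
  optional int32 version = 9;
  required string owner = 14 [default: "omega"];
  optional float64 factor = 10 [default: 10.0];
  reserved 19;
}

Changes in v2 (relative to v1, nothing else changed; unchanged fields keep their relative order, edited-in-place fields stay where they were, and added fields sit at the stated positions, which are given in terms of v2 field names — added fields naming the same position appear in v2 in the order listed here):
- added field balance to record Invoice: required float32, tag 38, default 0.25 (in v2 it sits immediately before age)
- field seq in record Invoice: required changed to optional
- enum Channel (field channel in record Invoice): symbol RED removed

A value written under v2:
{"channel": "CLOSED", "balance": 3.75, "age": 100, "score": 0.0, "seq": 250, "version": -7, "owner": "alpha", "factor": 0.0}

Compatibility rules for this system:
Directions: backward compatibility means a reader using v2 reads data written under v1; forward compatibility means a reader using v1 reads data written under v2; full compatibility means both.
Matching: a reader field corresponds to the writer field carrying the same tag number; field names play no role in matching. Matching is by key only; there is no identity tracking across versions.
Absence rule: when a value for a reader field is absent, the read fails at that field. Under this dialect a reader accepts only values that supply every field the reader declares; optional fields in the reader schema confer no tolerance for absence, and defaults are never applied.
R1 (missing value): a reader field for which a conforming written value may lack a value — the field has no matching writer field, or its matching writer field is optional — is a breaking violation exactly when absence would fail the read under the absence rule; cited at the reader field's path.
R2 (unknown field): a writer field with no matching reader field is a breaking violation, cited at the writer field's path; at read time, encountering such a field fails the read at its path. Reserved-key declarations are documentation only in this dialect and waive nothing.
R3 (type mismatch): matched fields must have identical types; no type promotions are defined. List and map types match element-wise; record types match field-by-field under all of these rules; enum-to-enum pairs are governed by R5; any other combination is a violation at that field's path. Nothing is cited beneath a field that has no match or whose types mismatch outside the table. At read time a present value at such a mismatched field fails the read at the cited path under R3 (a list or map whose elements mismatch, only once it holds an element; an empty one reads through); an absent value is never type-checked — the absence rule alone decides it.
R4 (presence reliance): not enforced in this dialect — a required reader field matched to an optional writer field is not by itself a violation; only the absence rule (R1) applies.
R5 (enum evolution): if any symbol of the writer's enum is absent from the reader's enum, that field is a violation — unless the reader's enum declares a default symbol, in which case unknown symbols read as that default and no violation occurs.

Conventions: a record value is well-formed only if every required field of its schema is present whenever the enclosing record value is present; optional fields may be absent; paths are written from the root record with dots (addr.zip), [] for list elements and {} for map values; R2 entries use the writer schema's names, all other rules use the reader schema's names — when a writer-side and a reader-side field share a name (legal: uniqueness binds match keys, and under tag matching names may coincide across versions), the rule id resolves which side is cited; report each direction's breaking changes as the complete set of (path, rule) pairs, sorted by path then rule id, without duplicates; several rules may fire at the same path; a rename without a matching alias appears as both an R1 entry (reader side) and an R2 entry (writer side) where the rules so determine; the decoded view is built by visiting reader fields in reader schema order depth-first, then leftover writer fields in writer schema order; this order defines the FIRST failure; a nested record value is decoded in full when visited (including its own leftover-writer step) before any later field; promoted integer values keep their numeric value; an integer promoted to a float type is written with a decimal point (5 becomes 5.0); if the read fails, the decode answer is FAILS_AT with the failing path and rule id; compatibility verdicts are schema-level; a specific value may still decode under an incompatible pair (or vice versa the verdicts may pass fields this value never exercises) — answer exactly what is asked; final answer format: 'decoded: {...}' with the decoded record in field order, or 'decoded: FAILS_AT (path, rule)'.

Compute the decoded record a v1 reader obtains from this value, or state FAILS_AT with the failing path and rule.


the writer's type comes first in each Invoice pair
migrating the Invoice value to v1:
  channel := "CLOSED"
  age := 100
  score := 0.0
  seq := 250
  version := -7
  owner := "alpha"
  factor := 0.0
  read fails at balance under R2 (unknown field)
  => FAILS_AT (balance, R2)
the rest of the Invoice diff is inert for this question:
  field seq in record Invoice: required changed to optional -> shifts the Invoice verdicts, not this decode
  enum Channel (field channel in record Invoice): symbol RED removed -> shifts the Invoice verdicts, not this decode

decoded: FAILS_AT (balance, R2)


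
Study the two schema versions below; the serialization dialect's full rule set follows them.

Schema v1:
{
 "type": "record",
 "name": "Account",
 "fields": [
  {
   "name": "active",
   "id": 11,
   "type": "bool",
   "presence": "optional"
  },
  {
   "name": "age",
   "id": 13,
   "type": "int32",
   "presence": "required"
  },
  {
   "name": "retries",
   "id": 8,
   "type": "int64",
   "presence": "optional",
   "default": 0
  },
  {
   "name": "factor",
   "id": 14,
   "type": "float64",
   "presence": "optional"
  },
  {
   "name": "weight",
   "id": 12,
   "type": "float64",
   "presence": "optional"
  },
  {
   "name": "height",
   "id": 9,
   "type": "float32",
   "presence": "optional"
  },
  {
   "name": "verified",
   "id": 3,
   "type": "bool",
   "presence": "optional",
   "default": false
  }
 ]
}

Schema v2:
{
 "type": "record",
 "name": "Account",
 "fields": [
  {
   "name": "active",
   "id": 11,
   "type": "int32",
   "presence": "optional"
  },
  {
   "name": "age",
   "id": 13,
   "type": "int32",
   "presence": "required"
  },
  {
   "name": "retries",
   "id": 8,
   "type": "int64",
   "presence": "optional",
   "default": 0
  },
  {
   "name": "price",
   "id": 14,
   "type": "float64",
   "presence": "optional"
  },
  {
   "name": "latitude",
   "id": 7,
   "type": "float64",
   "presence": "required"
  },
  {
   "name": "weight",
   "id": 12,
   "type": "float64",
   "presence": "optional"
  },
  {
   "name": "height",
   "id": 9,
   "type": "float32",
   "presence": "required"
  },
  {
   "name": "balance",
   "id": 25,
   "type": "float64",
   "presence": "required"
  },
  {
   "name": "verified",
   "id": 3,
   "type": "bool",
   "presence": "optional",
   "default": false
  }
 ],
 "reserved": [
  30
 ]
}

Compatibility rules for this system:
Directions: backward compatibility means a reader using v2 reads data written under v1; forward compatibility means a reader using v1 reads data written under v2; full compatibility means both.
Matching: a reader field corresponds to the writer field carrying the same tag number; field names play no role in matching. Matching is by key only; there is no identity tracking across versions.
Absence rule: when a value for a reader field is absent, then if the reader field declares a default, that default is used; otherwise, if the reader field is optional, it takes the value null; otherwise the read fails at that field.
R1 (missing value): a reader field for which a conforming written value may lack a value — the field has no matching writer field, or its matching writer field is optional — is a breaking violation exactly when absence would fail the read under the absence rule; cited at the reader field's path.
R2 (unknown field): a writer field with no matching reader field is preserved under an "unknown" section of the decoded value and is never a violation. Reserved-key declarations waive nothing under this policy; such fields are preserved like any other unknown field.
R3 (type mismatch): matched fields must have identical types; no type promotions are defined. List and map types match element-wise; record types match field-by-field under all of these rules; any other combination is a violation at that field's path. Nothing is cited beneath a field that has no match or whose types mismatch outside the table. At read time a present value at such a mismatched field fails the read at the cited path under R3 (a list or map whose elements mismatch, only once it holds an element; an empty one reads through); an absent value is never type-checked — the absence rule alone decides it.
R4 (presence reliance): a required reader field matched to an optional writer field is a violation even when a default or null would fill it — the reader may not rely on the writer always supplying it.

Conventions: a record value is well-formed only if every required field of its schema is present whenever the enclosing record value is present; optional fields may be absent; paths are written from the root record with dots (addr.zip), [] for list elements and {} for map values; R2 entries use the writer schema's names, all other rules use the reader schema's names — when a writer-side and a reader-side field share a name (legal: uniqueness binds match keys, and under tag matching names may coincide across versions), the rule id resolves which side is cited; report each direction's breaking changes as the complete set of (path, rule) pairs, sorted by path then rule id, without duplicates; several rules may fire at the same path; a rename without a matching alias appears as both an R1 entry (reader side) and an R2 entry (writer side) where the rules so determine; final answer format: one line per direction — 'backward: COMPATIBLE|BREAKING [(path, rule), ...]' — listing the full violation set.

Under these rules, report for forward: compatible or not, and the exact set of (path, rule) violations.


the writer's type comes first in each Account pair
forward for Account (reader v1, writer v2):
  active <- active (int32 -> bool, writer optional)
  age <- age (int32 -> int32, writer required)
  retries <- retries (int64 -> int64, writer optional)
  factor <- price (float64 -> float64, writer optional)
  weight <- weight (float64 -> float64, writer optional)
  height <- height (float32 -> float32, writer required)
  verified <- verified (bool -> bool, writer optional)
  latitude (writer side), unknown to reader
  balance (writer side), unknown to reader
  rule R3 violated at active
  forward on Account therefore BREAKING (1)
diffs on Account not affecting the asked answer:
  field height in record Account: optional changed to required -> matters only for Account's backward compatibility — outside the asked direction
  added field latitude to record Account: required float64, tag 7 (in v2 it sits immediately before weight) -> matters only for Account's backward compatibility — outside the asked direction
  added field balance to record Account: required float64, tag 25 (in v2 it sits immediately before verified) -> matters only for Account's backward compatibility — outside the asked direction
  renamed field factor to price in record Account -> triggers nothing under Account's printed rules — same verdict

forward: BREAKING [(active, R3)]


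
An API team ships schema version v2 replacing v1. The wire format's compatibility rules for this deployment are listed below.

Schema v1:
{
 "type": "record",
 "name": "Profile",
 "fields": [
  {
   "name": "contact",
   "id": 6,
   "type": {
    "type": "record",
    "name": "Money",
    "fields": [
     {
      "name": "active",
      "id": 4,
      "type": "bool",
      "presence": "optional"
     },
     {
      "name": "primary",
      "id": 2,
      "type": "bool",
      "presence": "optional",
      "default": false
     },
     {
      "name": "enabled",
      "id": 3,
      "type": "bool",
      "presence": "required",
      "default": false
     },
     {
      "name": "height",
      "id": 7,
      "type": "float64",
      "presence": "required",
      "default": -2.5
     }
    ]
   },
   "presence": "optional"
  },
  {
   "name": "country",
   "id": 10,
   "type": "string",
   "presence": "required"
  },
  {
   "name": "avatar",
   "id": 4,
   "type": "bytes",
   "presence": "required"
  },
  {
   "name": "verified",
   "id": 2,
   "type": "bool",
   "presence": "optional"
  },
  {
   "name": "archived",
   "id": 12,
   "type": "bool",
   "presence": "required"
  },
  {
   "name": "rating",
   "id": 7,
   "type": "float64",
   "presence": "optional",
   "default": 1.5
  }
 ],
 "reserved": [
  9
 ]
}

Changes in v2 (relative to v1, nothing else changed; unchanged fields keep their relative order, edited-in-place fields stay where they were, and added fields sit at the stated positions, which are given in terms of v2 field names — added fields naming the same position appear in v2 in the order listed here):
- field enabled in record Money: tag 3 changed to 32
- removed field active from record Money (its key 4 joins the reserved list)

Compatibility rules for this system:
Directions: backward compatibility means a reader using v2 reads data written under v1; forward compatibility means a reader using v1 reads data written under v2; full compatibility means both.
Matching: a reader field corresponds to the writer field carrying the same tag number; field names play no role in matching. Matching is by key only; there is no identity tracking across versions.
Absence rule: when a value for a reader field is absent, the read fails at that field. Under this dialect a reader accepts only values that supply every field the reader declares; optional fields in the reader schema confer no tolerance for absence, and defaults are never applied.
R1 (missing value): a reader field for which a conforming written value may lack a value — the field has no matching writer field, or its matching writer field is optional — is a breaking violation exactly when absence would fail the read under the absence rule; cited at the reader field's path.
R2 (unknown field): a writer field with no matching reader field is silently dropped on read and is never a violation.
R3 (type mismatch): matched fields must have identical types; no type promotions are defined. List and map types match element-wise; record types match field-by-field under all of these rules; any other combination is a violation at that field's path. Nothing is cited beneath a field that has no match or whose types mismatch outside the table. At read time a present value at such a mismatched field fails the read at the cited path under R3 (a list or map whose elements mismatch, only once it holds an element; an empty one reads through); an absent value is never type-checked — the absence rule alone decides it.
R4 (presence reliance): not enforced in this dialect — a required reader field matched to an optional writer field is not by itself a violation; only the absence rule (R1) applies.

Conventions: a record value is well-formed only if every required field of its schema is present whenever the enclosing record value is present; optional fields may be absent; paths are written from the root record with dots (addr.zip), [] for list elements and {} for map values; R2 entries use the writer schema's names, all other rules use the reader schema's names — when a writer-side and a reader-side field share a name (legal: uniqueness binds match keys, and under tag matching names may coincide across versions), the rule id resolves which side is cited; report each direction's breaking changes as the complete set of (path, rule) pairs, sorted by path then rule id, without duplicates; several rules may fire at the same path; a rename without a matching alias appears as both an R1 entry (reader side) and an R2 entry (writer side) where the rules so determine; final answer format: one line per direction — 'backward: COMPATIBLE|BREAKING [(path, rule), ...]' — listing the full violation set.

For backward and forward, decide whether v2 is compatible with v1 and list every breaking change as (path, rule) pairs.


the writer's type comes first in each Profile pair
checking backward for Profile: reader v2 against writer v1:
  writer optional, Money -> Money: reader contact maps from writer contact
  writer required, string -> string: reader country maps from writer country
  writer required, bytes -> bytes: reader avatar maps from writer avatar
  writer optional, bool -> bool: reader verified maps from writer verified
  writer required, bool -> bool: reader archived maps from writer archived
  writer optional, float64 -> float64: reader rating maps from writer rating
  writer optional, bool -> bool: reader contact.primary maps from writer contact.primary
  contact.enabled: no writer match
  writer required, float64 -> float64: reader contact.height maps from writer contact.height
  leftover writer field: contact.active
  leftover writer field: contact.enabled
  violation R1 at contact
  violation R1 at contact.enabled
  violation R1 at contact.primary
  violation R1 at rating
  violation R1 at verified
  => backward: BREAKING (5)
checking forward for Profile: reader v1 against writer v2:
  writer optional, Money -> Money: reader contact maps from writer contact
  writer required, string -> string: reader country maps from writer country
  writer required, bytes -> bytes: reader avatar maps from writer avatar
  writer optional, bool -> bool: reader verified maps from writer verified
  writer required, bool -> bool: reader archived maps from writer archived
  writer optional, float64 -> float64: reader rating maps from writer rating
  contact.active: no writer match
  writer optional, bool -> bool: reader contact.primary maps from writer contact.primary
  contact.enabled: no writer match
  writer required, float64 -> float64: reader contact.height maps from writer contact.height
  leftover writer field: contact.enabled
  violation R1 at contact
  violation R1 at contact.active
  violation R1 at contact.enabled
  violation R1 at contact.primary
  violation R1 at rating
  violation R1 at verified
  => forward: BREAKING (6)

backward: BREAKING [(contact, R1), (contact.enabled, R1), (contact.primary, R1), (rating, R1), (verified, R1)]; forward: BREAKING [(contact, R1), (contact.active, R1), (contact.enabled, R1), (contact.primary, R1), (rating, R1), (verified, R1)]


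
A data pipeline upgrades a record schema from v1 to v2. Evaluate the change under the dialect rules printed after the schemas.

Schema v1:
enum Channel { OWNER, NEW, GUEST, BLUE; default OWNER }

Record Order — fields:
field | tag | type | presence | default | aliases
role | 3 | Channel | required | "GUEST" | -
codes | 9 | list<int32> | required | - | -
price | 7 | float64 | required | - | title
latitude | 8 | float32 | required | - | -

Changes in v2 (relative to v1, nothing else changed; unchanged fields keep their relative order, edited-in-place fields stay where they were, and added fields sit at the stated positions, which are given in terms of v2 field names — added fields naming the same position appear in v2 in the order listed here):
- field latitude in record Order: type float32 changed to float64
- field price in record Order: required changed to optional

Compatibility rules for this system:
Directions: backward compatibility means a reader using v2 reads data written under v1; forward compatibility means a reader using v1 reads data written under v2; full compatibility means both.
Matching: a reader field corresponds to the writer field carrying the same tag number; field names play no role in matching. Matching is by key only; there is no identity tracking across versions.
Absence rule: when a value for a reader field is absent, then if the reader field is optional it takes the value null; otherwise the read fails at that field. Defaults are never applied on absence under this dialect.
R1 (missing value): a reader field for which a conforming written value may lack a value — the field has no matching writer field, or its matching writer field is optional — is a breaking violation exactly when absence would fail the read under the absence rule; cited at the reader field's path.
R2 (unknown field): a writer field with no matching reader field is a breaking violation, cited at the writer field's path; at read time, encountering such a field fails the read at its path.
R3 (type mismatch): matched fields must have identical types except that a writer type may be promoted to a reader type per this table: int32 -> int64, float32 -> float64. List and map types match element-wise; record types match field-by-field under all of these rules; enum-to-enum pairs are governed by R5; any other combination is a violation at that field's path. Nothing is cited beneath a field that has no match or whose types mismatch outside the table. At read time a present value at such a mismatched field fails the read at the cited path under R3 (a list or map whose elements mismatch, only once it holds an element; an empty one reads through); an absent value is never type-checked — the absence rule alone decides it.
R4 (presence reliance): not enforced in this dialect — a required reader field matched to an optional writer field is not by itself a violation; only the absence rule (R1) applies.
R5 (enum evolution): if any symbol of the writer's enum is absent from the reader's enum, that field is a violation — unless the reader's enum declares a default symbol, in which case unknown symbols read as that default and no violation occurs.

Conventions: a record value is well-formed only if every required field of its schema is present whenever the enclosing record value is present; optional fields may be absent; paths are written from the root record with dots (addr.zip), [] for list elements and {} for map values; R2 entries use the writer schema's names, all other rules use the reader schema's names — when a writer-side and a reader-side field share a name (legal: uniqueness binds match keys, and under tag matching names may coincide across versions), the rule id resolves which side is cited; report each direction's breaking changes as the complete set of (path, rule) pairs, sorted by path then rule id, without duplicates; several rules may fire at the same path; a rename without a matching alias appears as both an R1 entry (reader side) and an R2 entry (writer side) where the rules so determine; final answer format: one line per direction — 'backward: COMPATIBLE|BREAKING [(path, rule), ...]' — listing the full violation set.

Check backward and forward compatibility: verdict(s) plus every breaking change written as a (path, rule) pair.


each type pair in Order: writer, then reader
checking backward for Order: reader v2 against writer v1:
  Channel -> Channel, writer required: role aligns to role
  list<int32> -> list<int32>, writer required: codes aligns to codes
  float64 -> float64, writer required: price aligns to price
  float32 -> float64, writer required: latitude aligns to latitude
  => backward verdict for Order: COMPATIBLE, no violations
checking forward for Order: reader v1 against writer v2:
  Channel -> Channel, writer required: role aligns to role
  list<int32> -> list<int32>, writer required: codes aligns to codes
  float64 -> float64, writer optional: price aligns to price
  float64 -> float32, writer required: latitude aligns to latitude
  rule R3 violated at latitude
  rule R1 violated at price
  => 2 violation(s): forward is BREAKING for Order

backward: COMPATIBLE []; forward: BREAKING [(latitude, R3), (price, R1)]


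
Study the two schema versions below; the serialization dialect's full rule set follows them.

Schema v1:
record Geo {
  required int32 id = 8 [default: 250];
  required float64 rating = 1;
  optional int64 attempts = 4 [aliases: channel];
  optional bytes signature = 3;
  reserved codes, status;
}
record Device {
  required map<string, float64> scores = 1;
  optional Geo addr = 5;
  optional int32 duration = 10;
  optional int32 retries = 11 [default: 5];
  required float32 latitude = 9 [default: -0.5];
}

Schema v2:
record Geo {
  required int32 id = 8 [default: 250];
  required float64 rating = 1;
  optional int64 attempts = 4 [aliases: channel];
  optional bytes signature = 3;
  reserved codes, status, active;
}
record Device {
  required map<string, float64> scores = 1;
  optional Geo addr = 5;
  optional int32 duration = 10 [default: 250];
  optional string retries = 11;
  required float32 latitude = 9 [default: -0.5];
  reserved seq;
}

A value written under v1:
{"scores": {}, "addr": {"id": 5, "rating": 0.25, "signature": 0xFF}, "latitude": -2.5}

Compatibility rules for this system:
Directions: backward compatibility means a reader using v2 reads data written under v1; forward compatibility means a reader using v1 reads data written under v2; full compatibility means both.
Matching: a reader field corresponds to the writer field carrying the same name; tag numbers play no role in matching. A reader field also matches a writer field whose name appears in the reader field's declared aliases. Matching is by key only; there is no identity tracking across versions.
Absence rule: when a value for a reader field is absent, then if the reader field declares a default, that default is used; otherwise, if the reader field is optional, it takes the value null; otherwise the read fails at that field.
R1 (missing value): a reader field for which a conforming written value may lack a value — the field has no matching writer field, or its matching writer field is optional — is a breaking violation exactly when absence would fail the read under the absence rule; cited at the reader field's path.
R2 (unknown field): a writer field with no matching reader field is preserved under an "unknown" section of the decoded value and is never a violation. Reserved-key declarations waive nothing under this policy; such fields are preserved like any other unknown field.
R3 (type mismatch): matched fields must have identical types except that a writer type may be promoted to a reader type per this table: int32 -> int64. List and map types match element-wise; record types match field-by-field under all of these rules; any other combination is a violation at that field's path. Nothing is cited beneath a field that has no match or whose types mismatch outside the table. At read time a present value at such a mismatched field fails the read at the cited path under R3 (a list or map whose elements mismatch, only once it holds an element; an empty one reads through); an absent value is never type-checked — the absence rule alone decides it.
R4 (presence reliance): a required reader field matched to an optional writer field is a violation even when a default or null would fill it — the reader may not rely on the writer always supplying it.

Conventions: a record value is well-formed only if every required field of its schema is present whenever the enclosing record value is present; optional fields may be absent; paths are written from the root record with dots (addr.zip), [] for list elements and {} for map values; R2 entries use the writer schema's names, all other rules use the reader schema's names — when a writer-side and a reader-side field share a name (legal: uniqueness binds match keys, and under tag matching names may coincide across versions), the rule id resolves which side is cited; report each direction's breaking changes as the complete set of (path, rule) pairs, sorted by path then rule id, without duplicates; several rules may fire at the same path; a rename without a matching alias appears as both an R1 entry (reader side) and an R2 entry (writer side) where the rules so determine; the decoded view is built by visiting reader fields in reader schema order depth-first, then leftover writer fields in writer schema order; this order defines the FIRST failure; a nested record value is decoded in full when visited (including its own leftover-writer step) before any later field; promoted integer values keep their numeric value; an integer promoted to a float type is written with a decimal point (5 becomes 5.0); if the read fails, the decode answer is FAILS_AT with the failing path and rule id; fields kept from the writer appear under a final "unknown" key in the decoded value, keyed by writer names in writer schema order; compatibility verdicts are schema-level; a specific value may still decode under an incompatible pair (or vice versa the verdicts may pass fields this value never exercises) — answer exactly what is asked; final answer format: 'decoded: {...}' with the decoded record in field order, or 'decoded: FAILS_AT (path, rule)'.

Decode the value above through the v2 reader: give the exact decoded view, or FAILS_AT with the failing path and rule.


in Device below, arrows point writer -> reader
decoding the Device value with the v2 reader:
  scores := {}
  addr.id := 5
  addr.rating := 0.25
  addr.attempts := null (not supplied -> null)
  addr.signature := 0xFF
  duration := 250 (no value, default fills)
  retries := null (not supplied -> null)
  latitude := -2.5
  => decoded: {"scores": {}, "addr": {"id": 5, "rating": 0.25, "attempts": null, "signature": 0xFF}, "duration": 250, "retries": null, "latitude": -2.5}

decoded: {"scores": {}, "addr": {"id": 5, "rating": 0.25, "attempts": null, "signature": 0xFF}, "duration": 250, "retries": null, "latitude": -2.5}
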